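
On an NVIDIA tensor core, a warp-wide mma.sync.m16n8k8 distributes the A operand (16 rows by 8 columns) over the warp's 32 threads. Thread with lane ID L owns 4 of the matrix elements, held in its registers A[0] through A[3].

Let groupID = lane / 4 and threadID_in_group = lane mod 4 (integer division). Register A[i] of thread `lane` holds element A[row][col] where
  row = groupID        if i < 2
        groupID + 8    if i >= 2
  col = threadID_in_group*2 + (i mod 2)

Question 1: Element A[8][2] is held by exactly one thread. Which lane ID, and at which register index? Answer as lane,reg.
1,2

r=8⇒gr=0,Rb=1  c=2⇒th=1,odd=0
L=0*4+1=1  i=1*2+0=2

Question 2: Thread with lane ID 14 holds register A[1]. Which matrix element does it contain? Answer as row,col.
3,5

L=14=>grp=14>>2=3, tig=14&3=2
[1]=>row 3+0=3  col 2·2+1=5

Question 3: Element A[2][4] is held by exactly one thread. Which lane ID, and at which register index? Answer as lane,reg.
10,0

r:2=>grp=2,rB=0  c:4=>tig=2,lo=0
L=2*4+2=10  i=0*2+0=0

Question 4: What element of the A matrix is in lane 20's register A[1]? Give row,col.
lane 20: grp=5 (20/4), tig=0 (20%4)
i=1: r=5+0=5, c=0*2+1=1

5,1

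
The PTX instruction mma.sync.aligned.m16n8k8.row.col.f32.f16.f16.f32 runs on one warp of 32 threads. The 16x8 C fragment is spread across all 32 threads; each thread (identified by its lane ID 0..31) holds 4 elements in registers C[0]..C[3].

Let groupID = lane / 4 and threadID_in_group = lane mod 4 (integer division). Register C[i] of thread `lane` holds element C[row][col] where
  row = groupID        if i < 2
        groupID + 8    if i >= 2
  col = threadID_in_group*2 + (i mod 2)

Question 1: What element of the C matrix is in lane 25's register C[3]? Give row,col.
14,3

lane 25: grp=6 (25/4), tig=1 (25%4)
i=3: r=6+8=14, c=1*2+1=3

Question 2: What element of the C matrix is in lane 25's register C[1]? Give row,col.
6,3

lane 25→25/4=6, 25 mod 4=1
i=1  r:6+0→6  c:2·1+1→3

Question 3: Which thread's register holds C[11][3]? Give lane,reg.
r=11⇒gr=3,Rb=1  c=3⇒th=1,odd=1
L=3*4+1=13  i=1*2+1=3

13,3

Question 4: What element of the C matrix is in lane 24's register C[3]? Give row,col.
lane 24⇒24/4=6, 24 mod 4=0
i=3  r:6+8⇒14  c:2·0+1⇒1

14,1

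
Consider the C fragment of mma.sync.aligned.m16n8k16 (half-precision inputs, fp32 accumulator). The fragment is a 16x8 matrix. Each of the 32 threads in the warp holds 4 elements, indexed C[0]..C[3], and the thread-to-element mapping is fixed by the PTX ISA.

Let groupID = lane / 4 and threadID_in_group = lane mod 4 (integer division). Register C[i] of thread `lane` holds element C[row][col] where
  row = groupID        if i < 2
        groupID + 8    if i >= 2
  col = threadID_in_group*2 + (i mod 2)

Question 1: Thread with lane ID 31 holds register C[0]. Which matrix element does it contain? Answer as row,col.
31: g=7,t=3
[0] (7+0,3*2+0) = (7,6)

7,6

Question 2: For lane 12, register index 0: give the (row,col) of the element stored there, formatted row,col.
3,0

lane 12: gr=3 (12/4), th=0 (12%4)
i=0: r=3+0=3, c=0*2+0=0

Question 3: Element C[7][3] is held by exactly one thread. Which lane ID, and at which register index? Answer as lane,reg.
r=7->g=7,rb=0  c=3->t=1,b0=1
L=7*4+1=29  i=0*2+1=1

29,1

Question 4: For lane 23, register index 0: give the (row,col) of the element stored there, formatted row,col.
L=23=>grp=23>>2=5, tig=23&3=3
[0]=>row 5+0=5  col 3·2+0=6

5,6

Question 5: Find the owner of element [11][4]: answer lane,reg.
14,2

r=11→G=3,rhi=1  c=4→T=2,p=0
L=3*4+2=14  i=1*2+0=2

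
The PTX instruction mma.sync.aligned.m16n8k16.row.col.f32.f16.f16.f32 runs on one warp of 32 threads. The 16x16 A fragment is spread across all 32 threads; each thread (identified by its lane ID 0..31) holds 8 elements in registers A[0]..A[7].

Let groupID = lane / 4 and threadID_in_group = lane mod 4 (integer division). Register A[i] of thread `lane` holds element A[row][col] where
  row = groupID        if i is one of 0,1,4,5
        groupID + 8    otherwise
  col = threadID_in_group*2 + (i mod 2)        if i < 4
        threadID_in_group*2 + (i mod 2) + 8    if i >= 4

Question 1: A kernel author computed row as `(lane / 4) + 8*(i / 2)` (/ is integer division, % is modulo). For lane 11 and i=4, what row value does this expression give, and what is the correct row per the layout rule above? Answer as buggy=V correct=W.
`(lane / 4) + 8*(i / 2)`[11,4]->18
11: g=2,t=3
[4] (2+0,3*2+0+8) = (2,14)
row: 18 vs 2

buggy=18 correct=2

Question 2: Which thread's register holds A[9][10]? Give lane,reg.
r=9→G=1,rhi=1  c=10→chi=1,T=1,p=0
L=1*4+1=5  i=1*4+1*2+0=6

5,6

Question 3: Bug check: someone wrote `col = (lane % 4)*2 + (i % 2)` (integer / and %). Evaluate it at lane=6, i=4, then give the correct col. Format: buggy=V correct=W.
`(lane % 4)*2 + (i % 2)`[6,4]→4
L=6→G=6>>2=1, T=6&3=2
[4]→row 1+0=1  col 2·2+0+8=12
col: 4 vs 12

buggy=4 correct=12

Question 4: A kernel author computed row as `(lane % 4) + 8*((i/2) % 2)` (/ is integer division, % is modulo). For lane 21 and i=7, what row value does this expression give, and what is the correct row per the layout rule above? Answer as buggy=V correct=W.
`(lane % 4) + 8*((i/2) % 2)`[21,7]=>9
lane 21=>21/4=5, 21 mod 4=1
i=7  r:5+8=>13  c:2·1+1+8=>11
row: 9 vs 13

buggy=9 correct=13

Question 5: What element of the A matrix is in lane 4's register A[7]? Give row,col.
9,9

lane 4->4/4=1, 4 mod 4=0
i=7  r:1+8->9  c:2·0+1+8->9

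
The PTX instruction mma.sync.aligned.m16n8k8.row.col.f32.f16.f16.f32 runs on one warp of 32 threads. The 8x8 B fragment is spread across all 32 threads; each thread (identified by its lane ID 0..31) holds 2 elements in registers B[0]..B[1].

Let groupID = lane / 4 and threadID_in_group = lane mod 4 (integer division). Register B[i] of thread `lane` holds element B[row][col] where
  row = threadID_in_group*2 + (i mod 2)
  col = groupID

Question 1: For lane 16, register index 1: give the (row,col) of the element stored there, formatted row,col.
1,4

L=16=>grp=16>>2=4, tig=16&3=0
[1]=>row 0·2+1=1  col grp=4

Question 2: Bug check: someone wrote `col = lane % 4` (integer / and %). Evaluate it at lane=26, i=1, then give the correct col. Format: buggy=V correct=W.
`lane % 4`[26,1]->2
lane 26: g=6 (26/4), t=2 (26%4)
i=1: r=2*2+1=5, c=g=6
col: 2 vs 6

buggy=2 correct=6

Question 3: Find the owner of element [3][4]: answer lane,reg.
c:4=>grp=4  r:3=>tig=1,lo=1
L=4*4+1=17  i=1=1

17,1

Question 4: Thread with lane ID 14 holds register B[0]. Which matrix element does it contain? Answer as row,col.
lane 14: g=3 (14/4), t=2 (14%4)
i=0: r=2*2+0=4, c=g=3

4,3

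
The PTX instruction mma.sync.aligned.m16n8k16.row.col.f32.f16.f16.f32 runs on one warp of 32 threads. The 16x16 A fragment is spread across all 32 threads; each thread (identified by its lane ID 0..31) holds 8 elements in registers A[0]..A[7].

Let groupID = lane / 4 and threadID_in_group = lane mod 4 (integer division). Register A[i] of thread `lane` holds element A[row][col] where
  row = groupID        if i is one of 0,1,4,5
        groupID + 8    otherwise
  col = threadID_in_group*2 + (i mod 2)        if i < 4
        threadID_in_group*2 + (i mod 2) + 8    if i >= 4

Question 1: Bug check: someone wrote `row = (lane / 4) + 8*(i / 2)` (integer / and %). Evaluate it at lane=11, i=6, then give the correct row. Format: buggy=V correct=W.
buggy=26 correct=10

`(lane / 4) + 8*(i / 2)`[11,6]->26
lane 11->11/4=2, 11 mod 4=3
i=6  r:2+8->10  c:2·3+0+8->14
row: 26 vs 10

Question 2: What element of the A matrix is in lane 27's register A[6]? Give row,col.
14,14

L=27->gid=27>>2=6, tid=27&3=3
[6]->row 6+8=14  col 3·2+0+8=14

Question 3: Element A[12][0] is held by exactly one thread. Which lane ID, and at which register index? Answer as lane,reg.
16,2

r=12->g=4,rb=1  c=0->cb=0,t=0,b0=0
L=4*4+0=16  i=0*4+1*2+0=2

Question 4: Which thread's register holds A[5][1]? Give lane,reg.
r: 5->gid=5,r8=0  c: 1->c8=0,tid=0,i&1=1
L=5*4+0=20  i=0*4+0*2+1=1

20,1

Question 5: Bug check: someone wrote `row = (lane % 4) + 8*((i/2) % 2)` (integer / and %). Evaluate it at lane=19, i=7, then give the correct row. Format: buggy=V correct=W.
`(lane % 4) + 8*((i/2) % 2)`[19,7]⇒11
lane 19: gr=4 (19/4), th=3 (19%4)
i=7: r=4+8=12, c=3*2+1+8=15
row: 11 vs 12

buggy=11 correct=12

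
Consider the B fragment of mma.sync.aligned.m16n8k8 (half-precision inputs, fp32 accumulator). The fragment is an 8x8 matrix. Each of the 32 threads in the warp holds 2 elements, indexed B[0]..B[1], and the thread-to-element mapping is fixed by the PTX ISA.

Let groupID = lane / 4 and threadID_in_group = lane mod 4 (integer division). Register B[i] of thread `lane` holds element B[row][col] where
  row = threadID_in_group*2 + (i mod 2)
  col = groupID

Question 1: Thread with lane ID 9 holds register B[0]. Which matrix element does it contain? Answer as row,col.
9: G=2,T=1
[0] (1*2+0,2) = (2,2)

2,2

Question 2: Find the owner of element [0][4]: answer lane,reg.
c:4=>grp=4  r:0=>tig=0,lo=0
L=4*4+0=16  i=0=0

16,0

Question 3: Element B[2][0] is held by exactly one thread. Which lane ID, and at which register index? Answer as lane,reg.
c=0→G=0  r=2→T=1,p=0
L=0*4+1=1  i=0=0

1,0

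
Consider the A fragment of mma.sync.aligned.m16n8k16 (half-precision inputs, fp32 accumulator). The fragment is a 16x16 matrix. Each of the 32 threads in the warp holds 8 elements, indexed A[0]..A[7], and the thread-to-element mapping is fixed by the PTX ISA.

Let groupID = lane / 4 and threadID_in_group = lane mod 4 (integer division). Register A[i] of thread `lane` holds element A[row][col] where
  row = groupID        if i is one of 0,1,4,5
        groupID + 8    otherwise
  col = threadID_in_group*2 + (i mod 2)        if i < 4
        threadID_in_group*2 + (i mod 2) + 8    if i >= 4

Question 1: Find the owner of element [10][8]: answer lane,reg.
8,6

r=10→G=2,rhi=1  c=8→chi=1,T=0,p=0
L=2*4+0=8  i=1*4+1*2+0=6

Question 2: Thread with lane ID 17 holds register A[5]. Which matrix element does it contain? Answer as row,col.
4,11

lane 17: grp=4 (17/4), tig=1 (17%4)
i=5: r=4+0=4, c=1*2+1+8=11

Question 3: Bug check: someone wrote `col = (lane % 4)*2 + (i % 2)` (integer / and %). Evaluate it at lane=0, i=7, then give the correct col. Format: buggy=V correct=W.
`(lane % 4)*2 + (i % 2)`[0,7]->1
0: gid=0,tid=0
[7] (0+8,0*2+1+8) = (8,9)
col: 1 vs 9

buggy=1 correct=9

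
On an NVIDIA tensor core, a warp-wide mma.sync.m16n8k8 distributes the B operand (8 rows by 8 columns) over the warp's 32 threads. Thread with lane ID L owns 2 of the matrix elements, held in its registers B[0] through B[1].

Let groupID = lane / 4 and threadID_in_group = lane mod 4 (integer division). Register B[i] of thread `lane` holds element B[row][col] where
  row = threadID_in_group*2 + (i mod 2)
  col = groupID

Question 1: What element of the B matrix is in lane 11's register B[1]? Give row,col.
L=11→G=11>>2=2, T=11&3=3
[1]→row 3·2+1=7  col G=2

7,2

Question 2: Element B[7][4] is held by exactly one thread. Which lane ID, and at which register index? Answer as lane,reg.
c:4=>grp=4  r:7=>tig=3,lo=1
L=4*4+3=19  i=1=1

19,1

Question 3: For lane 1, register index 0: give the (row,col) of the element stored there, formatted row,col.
2,0

lane 1: g=0 (1/4), t=1 (1%4)
i=0: r=1*2+0=2, c=g=0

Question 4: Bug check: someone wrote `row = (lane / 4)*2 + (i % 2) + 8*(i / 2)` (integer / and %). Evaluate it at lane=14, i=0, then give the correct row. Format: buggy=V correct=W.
buggy=6 correct=4

`(lane / 4)*2 + (i % 2) + 8*(i / 2)`[14,0]⇒6
L=14⇒gr=14>>2=3, th=14&3=2
[0]⇒row 2·2+0=4  col gr=3
row: 6 vs 4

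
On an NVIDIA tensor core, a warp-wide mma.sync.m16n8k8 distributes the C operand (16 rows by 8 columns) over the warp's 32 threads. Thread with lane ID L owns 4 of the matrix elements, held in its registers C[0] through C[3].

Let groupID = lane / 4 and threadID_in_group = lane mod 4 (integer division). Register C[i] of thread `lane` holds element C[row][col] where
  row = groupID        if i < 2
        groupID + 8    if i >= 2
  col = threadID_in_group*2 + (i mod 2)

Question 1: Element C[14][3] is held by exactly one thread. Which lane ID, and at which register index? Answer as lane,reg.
25,3

r=14->g=6,rb=1  c=3->t=1,b0=1
L=6*4+1=25  i=1*2+1=3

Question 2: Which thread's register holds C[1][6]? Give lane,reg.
r:1=>grp=1,rB=0  c:6=>tig=3,lo=0
L=1*4+3=7  i=0*2+0=0

7,0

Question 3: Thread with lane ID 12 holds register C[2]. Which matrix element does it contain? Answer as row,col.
L=12->g=12>>2=3, t=12&3=0
[2]->row 3+8=11  col 0·2+0=0

11,0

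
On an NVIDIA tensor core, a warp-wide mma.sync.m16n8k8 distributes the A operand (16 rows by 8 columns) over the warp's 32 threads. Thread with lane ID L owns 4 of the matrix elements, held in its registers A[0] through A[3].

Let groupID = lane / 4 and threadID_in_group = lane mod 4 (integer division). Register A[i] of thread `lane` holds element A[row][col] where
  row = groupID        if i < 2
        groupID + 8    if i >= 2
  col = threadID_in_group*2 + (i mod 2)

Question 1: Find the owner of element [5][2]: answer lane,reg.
r=5->g=5,rb=0  c=2->t=1,b0=0
L=5*4+1=21  i=0*2+0=0

21,0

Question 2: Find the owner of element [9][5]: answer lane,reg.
6,3

r=9->g=1,rb=1  c=5->t=2,b0=1
L=1*4+2=6  i=1*2+1=3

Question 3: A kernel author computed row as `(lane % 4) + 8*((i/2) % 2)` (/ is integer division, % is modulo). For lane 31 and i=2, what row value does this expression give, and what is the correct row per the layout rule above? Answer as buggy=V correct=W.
buggy=11 correct=15

`(lane % 4) + 8*((i/2) % 2)`[31,2]→11
lane 31: G=7 (31/4), T=3 (31%4)
i=2: r=7+8=15, c=3*2+0=6
row: 11 vs 15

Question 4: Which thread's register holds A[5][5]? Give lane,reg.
r:5=>grp=5,rB=0  c:5=>tig=2,lo=1
L=5*4+2=22  i=0*2+1=1

22,1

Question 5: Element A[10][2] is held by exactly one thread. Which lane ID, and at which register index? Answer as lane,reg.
9,2

r=10→G=2,rhi=1  c=2→T=1,p=0
L=2*4+1=9  i=1*2+0=2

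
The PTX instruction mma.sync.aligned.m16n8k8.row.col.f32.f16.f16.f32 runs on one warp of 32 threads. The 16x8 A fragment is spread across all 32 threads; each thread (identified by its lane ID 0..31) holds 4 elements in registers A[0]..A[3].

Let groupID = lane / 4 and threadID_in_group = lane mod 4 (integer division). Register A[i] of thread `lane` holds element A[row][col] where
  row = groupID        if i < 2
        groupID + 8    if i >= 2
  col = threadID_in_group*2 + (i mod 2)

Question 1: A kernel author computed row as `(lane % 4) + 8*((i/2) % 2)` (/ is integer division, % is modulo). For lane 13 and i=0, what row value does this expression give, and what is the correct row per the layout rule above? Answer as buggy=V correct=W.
`(lane % 4) + 8*((i/2) % 2)`[13,0]=>1
lane 13=>13/4=3, 13 mod 4=1
i=0  r:3+0=>3  c:2·1+0=>2
row: 1 vs 3

buggy=1 correct=3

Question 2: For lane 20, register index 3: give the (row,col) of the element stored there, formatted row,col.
lane 20⇒20/4=5, 20 mod 4=0
i=3  r:5+8⇒13  c:2·0+1⇒1

13,1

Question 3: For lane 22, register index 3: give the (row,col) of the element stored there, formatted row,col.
13,5

L=22=>grp=22>>2=5, tig=22&3=2
[3]=>row 5+8=13  col 2·2+1=5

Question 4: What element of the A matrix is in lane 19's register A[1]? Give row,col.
L=19→G=19>>2=4, T=19&3=3
[1]→row 4+0=4  col 3·2+1=7

4,7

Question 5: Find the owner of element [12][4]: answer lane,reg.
r=12⇒gr=4,Rb=1  c=4⇒th=2,odd=0
L=4*4+2=18  i=1*2+0=2

18,2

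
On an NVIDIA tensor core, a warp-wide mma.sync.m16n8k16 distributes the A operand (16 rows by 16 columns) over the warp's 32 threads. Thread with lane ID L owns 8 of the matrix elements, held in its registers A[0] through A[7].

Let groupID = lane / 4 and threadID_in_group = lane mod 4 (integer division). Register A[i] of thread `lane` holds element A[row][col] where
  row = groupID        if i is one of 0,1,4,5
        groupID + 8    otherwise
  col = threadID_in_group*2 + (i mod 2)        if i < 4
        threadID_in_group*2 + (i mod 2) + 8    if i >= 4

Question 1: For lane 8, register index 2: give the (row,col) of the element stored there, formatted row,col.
10,0

lane 8: gid=2 (8/4), tid=0 (8%4)
i=2: r=2+8=10, c=0*2+0+0=0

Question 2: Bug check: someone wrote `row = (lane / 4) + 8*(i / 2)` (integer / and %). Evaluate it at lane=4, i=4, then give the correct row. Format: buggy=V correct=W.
`(lane / 4) + 8*(i / 2)`[4,4]⇒17
lane 4: gr=1 (4/4), th=0 (4%4)
i=4: r=1+0=1, c=0*2+0+8=8
row: 17 vs 1

buggy=17 correct=1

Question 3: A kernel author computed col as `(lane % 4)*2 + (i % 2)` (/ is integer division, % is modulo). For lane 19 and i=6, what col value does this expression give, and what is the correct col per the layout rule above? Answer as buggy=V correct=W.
buggy=6 correct=14

`(lane % 4)*2 + (i % 2)`[19,6]⇒6
lane 19: gr=4 (19/4), th=3 (19%4)
i=6: r=4+8=12, c=3*2+0+8=14
col: 6 vs 14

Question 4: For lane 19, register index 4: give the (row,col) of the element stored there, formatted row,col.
4,14

L=19->gid=19>>2=4, tid=19&3=3
[4]->row 4+0=4  col 3·2+0+8=14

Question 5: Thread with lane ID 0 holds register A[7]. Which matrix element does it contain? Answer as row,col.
8,9

lane 0: grp=0 (0/4), tig=0 (0%4)
i=7: r=0+8=8, c=0*2+1+8=9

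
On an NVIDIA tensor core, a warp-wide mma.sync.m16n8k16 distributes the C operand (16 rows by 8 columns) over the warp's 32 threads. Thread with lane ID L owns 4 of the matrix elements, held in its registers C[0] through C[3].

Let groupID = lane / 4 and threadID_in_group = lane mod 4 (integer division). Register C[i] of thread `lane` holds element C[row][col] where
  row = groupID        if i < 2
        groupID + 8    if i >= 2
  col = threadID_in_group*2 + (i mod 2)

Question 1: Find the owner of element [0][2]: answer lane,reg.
r=0->g=0,rb=0  c=2->t=1,b0=0
L=0*4+1=1  i=0*2+0=0

1,0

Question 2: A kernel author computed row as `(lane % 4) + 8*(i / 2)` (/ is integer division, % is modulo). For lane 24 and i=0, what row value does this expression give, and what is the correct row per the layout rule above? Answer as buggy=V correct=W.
buggy=0 correct=6

`(lane % 4) + 8*(i / 2)`[24,0]->0
L=24->gid=24>>2=6, tid=24&3=0
[0]->row 6+0=6  col 0·2+0=0
row: 0 vs 6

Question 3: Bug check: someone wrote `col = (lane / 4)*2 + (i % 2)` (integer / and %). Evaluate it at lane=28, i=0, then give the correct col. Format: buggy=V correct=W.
buggy=14 correct=0

`(lane / 4)*2 + (i % 2)`[28,0]⇒14
lane 28⇒28/4=7, 28 mod 4=0
i=0  r:7+0⇒7  c:2·0+0⇒0
col: 14 vs 0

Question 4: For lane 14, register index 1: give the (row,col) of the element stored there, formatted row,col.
lane 14→14/4=3, 14 mod 4=2
i=1  r:3+0→3  c:2·2+1→5

3,5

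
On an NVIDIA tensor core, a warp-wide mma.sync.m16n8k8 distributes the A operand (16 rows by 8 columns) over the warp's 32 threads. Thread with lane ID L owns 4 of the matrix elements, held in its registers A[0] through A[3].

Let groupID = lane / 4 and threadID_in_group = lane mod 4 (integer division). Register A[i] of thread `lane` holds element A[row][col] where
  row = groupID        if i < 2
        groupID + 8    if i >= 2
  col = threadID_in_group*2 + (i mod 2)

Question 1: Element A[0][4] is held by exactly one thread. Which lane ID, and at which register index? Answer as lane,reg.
2,0

r:0=>grp=0,rB=0  c:4=>tig=2,lo=0
L=0*4+2=2  i=0*2+0=0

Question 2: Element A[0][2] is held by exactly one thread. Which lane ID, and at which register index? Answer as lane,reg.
r: 0->gid=0,r8=0  c: 2->tid=1,i&1=0
L=0*4+1=1  i=0*2+0=0

1,0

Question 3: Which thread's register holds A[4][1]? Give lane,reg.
16,1

r:4=>grp=4,rB=0  c:1=>tig=0,lo=1
L=4*4+0=16  i=0*2+1=1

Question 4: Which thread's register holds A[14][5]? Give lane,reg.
r=14->g=6,rb=1  c=5->t=2,b0=1
L=6*4+2=26  i=1*2+1=3

26,3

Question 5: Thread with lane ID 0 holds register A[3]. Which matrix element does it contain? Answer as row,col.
8,1

lane 0=>0/4=0, 0 mod 4=0
i=3  r:0+8=>8  c:2·0+1=>1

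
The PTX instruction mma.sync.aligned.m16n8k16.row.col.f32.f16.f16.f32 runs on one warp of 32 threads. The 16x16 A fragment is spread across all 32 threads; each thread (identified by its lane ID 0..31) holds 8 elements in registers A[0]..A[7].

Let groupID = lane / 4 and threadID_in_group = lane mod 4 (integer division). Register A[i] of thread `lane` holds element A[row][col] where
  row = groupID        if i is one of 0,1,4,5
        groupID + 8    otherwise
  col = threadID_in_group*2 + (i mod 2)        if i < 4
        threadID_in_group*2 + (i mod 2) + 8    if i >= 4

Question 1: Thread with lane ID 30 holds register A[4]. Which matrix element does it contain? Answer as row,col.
7,12

30: gr=7,th=2
[4] (7+0,2*2+0+8) = (7,12)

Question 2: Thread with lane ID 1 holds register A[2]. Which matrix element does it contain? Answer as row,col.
lane 1->1/4=0, 1 mod 4=1
i=2  r:0+8->8  c:2·1+0+0->2

8,2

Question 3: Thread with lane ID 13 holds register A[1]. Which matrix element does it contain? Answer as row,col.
lane 13: gid=3 (13/4), tid=1 (13%4)
i=1: r=3+0=3, c=1*2+1+0=3

3,3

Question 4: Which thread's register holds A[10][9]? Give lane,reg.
r=10⇒gr=2,Rb=1  c=9⇒Cb=1,th=0,odd=1
L=2*4+0=8  i=1*4+1*2+1=7

8,7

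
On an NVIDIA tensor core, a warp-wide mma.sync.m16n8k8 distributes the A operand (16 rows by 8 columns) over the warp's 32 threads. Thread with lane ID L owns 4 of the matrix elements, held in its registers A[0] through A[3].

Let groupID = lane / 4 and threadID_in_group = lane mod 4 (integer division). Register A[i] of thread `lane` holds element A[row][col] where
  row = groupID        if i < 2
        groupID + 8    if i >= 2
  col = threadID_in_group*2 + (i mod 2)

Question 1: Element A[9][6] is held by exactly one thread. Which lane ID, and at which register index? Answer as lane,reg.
7,2

r=9⇒gr=1,Rb=1  c=6⇒th=3,odd=0
L=1*4+3=7  i=1*2+0=2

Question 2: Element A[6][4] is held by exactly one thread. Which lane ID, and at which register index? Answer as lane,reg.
r=6→G=6,rhi=0  c=4→T=2,p=0
L=6*4+2=26  i=0*2+0=0

26,0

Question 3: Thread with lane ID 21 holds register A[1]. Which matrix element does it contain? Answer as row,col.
lane 21: gid=5 (21/4), tid=1 (21%4)
i=1: r=5+0=5, c=1*2+1=3

5,3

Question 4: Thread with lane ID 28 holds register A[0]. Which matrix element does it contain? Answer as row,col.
7,0

28: gid=7,tid=0
[0] (7+0,0*2+0) = (7,0)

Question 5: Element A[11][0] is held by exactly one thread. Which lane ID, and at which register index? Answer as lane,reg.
r=11→G=3,rhi=1  c=0→T=0,p=0
L=3*4+0=12  i=1*2+0=2

12,2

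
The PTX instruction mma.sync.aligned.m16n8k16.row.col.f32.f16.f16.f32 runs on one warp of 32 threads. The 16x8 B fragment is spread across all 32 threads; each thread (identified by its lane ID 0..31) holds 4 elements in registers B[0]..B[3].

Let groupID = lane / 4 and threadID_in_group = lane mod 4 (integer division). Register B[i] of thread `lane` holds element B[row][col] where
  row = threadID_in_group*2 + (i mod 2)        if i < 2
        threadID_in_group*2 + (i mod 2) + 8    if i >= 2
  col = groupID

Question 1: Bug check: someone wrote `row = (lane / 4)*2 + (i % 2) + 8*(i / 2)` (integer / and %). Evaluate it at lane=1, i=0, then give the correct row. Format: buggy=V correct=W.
buggy=0 correct=2

`(lane / 4)*2 + (i % 2) + 8*(i / 2)`[1,0]→0
lane 1: G=0 (1/4), T=1 (1%4)
i=0: r=1*2+0+0=2, c=G=0
row: 0 vs 2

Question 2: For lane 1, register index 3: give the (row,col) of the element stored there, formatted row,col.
11,0

lane 1: g=0 (1/4), t=1 (1%4)
i=3: r=1*2+1+8=11, c=g=0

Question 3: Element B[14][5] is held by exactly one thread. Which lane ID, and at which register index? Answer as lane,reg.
c=5→G=5  r=14→rhi=1,T=3,p=0
L=5*4+3=23  i=1*2+0=2

23,2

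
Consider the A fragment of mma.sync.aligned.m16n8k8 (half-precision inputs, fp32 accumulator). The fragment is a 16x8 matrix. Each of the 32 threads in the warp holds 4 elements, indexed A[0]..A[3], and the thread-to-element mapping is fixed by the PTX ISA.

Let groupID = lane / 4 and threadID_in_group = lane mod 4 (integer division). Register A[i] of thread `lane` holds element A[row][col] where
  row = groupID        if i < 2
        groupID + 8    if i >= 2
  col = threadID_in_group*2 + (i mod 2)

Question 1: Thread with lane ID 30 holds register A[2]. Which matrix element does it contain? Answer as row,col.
15,4

lane 30->30/4=7, 30 mod 4=2
i=2  r:7+8->15  c:2·2+0->4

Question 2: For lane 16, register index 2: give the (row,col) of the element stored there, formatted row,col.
12,0

lane 16⇒16/4=4, 16 mod 4=0
i=2  r:4+8⇒12  c:2·0+0⇒0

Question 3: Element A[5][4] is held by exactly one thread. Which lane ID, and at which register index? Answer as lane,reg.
22,0

r=5→G=5,rhi=0  c=4→T=2,p=0
L=5*4+2=22  i=0*2+0=0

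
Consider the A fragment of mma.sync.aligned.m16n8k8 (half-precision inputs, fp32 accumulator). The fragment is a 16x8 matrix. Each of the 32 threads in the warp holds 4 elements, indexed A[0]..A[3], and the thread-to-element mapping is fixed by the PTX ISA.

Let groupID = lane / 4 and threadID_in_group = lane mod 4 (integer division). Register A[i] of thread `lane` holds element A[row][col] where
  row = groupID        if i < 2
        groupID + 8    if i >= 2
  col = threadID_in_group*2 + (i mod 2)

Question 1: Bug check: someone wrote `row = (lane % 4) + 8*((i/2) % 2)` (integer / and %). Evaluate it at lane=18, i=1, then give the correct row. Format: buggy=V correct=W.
buggy=2 correct=4

`(lane % 4) + 8*((i/2) % 2)`[18,1]⇒2
18: gr=4,th=2
[1] (4+0,2*2+1) = (4,5)
row: 2 vs 4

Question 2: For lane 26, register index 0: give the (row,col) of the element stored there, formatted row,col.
6,4

lane 26: g=6 (26/4), t=2 (26%4)
i=0: r=6+0=6, c=2*2+0=4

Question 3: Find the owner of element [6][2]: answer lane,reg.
r: 6->gid=6,r8=0  c: 2->tid=1,i&1=0
L=6*4+1=25  i=0*2+0=0

25,0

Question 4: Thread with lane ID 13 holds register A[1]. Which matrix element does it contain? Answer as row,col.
3,3

L=13->gid=13>>2=3, tid=13&3=1
[1]->row 3+0=3  col 1·2+1=3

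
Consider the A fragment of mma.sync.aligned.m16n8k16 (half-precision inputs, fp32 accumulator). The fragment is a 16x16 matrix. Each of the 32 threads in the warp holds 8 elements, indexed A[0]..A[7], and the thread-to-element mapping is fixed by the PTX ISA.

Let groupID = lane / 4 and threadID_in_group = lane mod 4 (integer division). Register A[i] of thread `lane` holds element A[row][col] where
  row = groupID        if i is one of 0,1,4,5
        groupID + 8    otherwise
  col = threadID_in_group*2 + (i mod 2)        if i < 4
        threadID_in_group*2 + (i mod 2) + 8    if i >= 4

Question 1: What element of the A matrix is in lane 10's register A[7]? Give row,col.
10,13

10: gr=2,th=2
[7] (2+8,2*2+1+8) = (10,13)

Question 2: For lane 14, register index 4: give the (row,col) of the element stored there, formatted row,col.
lane 14: gr=3 (14/4), th=2 (14%4)
i=4: r=3+0=3, c=2*2+0+8=12

3,12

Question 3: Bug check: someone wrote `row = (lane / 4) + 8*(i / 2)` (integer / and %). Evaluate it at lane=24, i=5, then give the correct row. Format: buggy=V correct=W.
`(lane / 4) + 8*(i / 2)`[24,5]→22
L=24→G=24>>2=6, T=24&3=0
[5]→row 6+0=6  col 0·2+1+8=9
row: 22 vs 6

buggy=22 correct=6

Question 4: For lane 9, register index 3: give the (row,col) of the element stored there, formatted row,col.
10,3

lane 9->9/4=2, 9 mod 4=1
i=3  r:2+8->10  c:2·1+1+0->3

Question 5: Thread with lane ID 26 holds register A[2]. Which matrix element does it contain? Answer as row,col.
L=26⇒gr=26>>2=6, th=26&3=2
[2]⇒row 6+8=14  col 2·2+0+0=4

14,4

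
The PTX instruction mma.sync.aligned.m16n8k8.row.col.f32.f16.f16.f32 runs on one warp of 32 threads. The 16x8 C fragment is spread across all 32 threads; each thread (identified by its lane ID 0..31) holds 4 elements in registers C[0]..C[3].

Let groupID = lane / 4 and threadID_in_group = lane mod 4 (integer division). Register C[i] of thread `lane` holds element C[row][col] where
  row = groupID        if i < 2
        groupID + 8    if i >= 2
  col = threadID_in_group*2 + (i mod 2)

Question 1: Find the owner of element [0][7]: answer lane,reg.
r:0=>grp=0,rB=0  c:7=>tig=3,lo=1
L=0*4+3=3  i=0*2+1=1

3,1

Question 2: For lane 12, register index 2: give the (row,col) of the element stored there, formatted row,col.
12: gid=3,tid=0
[2] (3+8,0*2+0) = (11,0)

11,0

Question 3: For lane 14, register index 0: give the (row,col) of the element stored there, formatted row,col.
3,4

lane 14: grp=3 (14/4), tig=2 (14%4)
i=0: r=3+0=3, c=2*2+0=4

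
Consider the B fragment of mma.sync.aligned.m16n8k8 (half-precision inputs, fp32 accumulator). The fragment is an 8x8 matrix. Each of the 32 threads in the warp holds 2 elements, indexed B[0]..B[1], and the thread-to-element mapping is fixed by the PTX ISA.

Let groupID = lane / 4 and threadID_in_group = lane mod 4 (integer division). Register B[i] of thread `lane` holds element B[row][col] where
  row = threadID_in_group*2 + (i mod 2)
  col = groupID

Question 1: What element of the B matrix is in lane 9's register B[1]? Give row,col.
9: g=2,t=1
[1] (1*2+1,2) = (3,2)

3,2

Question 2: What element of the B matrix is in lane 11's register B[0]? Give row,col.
L=11->gid=11>>2=2, tid=11&3=3
[0]->row 3·2+0=6  col gid=2

6,2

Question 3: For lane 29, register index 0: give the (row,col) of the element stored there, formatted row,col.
2,7

lane 29: gr=7 (29/4), th=1 (29%4)
i=0: r=1*2+0=2, c=gr=7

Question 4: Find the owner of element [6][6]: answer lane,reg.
27,0

c=6→G=6  r=6→T=3,p=0
L=6*4+3=27  i=0=0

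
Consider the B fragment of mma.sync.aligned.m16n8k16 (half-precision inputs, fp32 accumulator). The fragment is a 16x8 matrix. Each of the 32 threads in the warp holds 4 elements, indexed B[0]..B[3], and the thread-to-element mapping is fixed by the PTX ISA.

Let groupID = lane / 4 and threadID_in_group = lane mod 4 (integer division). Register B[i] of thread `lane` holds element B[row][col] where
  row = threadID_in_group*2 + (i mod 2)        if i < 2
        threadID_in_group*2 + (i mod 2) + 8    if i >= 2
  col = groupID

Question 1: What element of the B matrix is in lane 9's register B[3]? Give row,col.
lane 9: gr=2 (9/4), th=1 (9%4)
i=3: r=1*2+1+8=11, c=gr=2

11,2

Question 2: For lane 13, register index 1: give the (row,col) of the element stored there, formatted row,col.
13: grp=3,tig=1
[1] (1*2+1+0,3) = (3,3)

3,3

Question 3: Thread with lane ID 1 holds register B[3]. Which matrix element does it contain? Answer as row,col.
11,0

1: gr=0,th=1
[3] (1*2+1+8,0) = (11,0)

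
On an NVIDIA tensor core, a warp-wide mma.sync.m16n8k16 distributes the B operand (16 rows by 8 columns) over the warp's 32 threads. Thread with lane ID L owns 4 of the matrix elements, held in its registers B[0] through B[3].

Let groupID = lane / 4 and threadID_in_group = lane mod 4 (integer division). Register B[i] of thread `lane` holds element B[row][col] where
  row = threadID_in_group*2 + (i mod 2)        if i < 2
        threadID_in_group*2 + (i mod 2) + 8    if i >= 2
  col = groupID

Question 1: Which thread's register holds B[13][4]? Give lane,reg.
18,3

c: 4->gid=4  r: 13->r8=1,tid=2,i&1=1
L=4*4+2=18  i=1*2+1=3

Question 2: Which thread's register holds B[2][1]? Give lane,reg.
c=1->g=1  r=2->rb=0,t=1,b0=0
L=1*4+1=5  i=0*2+0=0

5,0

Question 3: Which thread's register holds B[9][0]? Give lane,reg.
0,3

c=0⇒gr=0  r=9⇒Rb=1,th=0,odd=1
L=0*4+0=0  i=1*2+1=3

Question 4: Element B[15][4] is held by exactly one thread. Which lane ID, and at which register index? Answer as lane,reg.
c: 4->gid=4  r: 15->r8=1,tid=3,i&1=1
L=4*4+3=19  i=1*2+1=3

19,3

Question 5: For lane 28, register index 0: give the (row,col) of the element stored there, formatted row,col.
0,7

lane 28->28/4=7, 28 mod 4=0
i=0  r:2·0+0+0->0  c:7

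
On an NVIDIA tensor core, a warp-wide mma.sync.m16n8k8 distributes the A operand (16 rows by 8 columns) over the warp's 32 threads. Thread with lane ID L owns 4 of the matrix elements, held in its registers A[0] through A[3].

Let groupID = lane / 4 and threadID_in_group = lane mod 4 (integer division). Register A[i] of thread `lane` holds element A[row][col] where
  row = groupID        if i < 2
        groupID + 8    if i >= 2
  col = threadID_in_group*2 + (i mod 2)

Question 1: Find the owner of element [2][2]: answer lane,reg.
9,0

r:2=>grp=2,rB=0  c:2=>tig=1,lo=0
L=2*4+1=9  i=0*2+0=0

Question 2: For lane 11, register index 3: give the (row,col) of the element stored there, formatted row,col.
L=11⇒gr=11>>2=2, th=11&3=3
[3]⇒row 2+8=10  col 3·2+1=7

10,7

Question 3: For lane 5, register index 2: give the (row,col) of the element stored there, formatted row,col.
5: grp=1,tig=1
[2] (1+8,1*2+0) = (9,2)

9,2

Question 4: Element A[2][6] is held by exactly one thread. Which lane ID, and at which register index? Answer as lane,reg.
11,0

r: 2->gid=2,r8=0  c: 6->tid=3,i&1=0
L=2*4+3=11  i=0*2+0=0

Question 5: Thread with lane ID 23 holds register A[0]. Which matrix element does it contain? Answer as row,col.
lane 23->23/4=5, 23 mod 4=3
i=0  r:5+0->5  c:2·3+0->6

5,6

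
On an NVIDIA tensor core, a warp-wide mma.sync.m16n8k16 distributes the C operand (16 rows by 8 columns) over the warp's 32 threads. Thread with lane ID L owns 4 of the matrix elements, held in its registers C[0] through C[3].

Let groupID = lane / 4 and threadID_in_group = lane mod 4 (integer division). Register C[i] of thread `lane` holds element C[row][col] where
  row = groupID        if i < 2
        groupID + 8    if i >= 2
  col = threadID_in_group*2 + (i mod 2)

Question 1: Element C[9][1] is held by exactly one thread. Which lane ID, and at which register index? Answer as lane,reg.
r=9→G=1,rhi=1  c=1→T=0,p=1
L=1*4+0=4  i=1*2+1=3

4,3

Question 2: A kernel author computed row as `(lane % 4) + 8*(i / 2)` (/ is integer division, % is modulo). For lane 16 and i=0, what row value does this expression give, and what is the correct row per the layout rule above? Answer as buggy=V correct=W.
buggy=0 correct=4

`(lane % 4) + 8*(i / 2)`[16,0]→0
lane 16: G=4 (16/4), T=0 (16%4)
i=0: r=4+0=4, c=0*2+0=0
row: 0 vs 4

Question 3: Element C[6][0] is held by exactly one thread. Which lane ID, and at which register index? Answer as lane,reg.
24,0

r=6→G=6,rhi=0  c=0→T=0,p=0
L=6*4+0=24  i=0*2+0=0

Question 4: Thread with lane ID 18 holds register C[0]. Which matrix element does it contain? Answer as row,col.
18: grp=4,tig=2
[0] (4+0,2*2+0) = (4,4)

4,4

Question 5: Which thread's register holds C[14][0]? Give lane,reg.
24,2

r=14->g=6,rb=1  c=0->t=0,b0=0
L=6*4+0=24  i=1*2+0=2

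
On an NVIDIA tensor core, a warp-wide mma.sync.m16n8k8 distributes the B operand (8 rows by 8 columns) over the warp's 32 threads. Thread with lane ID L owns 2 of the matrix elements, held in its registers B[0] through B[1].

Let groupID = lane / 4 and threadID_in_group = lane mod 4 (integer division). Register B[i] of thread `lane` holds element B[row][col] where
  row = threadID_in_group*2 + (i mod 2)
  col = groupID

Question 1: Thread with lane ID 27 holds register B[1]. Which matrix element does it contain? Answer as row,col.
lane 27->27/4=6, 27 mod 4=3
i=1  r:2·3+1->7  c:6

7,6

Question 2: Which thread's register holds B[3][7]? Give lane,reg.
c=7⇒gr=7  r=3⇒th=1,odd=1
L=7*4+1=29  i=1=1

29,1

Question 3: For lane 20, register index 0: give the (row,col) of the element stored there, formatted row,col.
0,5

L=20=>grp=20>>2=5, tig=20&3=0
[0]=>row 0·2+0=0  col grp=5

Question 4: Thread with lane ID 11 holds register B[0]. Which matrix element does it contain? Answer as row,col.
6,2

11: G=2,T=3
[0] (3*2+0,2) = (6,2)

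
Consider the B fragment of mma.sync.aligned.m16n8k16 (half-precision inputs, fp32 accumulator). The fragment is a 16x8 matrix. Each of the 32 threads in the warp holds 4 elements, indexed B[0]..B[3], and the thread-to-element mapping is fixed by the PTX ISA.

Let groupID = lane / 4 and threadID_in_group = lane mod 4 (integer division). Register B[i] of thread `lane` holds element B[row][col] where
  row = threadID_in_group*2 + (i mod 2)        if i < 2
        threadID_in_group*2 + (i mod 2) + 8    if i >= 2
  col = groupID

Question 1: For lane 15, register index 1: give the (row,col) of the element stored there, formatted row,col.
7,3

L=15=>grp=15>>2=3, tig=15&3=3
[1]=>row 3·2+1+0=7  col grp=3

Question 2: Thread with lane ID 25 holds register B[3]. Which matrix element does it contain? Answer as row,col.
11,6

lane 25: gr=6 (25/4), th=1 (25%4)
i=3: r=1*2+1+8=11, c=gr=6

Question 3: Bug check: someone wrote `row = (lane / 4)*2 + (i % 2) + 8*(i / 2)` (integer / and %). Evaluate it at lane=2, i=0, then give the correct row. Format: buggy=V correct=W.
`(lane / 4)*2 + (i % 2) + 8*(i / 2)`[2,0]⇒0
2: gr=0,th=2
[0] (2*2+0+0,0) = (4,0)
row: 0 vs 4

buggy=0 correct=4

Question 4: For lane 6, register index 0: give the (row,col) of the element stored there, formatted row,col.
4,1

lane 6->6/4=1, 6 mod 4=2
i=0  r:2·2+0+0->4  c:1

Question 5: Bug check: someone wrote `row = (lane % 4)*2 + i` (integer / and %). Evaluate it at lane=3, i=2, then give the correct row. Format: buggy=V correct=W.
`(lane % 4)*2 + i`[3,2]->8
lane 3->3/4=0, 3 mod 4=3
i=2  r:2·3+0+8->14  c:0
row: 8 vs 14

buggy=8 correct=14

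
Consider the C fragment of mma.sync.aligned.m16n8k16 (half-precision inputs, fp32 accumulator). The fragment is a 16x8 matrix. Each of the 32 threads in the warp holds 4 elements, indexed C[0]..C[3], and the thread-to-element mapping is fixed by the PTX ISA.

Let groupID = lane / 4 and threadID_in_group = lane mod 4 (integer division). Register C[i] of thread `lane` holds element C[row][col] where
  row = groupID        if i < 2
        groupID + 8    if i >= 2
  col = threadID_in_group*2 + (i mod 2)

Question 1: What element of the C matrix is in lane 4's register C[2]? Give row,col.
9,0

4: grp=1,tig=0
[2] (1+8,0*2+0) = (9,0)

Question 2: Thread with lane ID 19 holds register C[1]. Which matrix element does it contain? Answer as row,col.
4,7

L=19→G=19>>2=4, T=19&3=3
[1]→row 4+0=4  col 3·2+1=7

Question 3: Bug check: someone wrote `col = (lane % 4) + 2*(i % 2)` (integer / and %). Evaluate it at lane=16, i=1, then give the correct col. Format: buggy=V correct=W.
`(lane % 4) + 2*(i % 2)`[16,1]->2
lane 16->16/4=4, 16 mod 4=0
i=1  r:4+0->4  c:2·0+1->1
col: 2 vs 1

buggy=2 correct=1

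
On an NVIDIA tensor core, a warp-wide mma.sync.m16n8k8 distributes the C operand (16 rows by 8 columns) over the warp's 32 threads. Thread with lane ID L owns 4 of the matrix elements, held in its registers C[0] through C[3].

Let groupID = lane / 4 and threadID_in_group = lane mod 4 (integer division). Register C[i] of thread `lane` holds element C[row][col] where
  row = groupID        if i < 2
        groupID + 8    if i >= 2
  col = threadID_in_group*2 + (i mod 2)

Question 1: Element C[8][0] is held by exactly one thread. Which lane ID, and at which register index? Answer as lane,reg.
0,2

r=8⇒gr=0,Rb=1  c=0⇒th=0,odd=0
L=0*4+0=0  i=1*2+0=2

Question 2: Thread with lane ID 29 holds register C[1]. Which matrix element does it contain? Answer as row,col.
7,3

29: g=7,t=1
[1] (7+0,1*2+1) = (7,3)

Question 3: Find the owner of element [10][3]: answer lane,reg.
r=10⇒gr=2,Rb=1  c=3⇒th=1,odd=1
L=2*4+1=9  i=1*2+1=3

9,3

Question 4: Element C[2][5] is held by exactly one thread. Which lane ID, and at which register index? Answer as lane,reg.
r=2->g=2,rb=0  c=5->t=2,b0=1
L=2*4+2=10  i=0*2+1=1

10,1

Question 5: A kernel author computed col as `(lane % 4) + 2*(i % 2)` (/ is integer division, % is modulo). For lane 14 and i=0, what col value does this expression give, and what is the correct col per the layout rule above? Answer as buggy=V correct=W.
buggy=2 correct=4

`(lane % 4) + 2*(i % 2)`[14,0]=>2
lane 14: grp=3 (14/4), tig=2 (14%4)
i=0: r=3+0=3, c=2*2+0=4
col: 2 vs 4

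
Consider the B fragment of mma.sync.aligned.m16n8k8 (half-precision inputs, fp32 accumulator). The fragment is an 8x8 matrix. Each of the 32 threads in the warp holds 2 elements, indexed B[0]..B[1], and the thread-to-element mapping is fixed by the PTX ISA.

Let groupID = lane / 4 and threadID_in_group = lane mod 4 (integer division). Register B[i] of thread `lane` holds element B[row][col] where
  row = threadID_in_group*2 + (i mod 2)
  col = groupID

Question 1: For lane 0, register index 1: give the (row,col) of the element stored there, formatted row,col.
lane 0->0/4=0, 0 mod 4=0
i=1  r:2·0+1->1  c:0

1,0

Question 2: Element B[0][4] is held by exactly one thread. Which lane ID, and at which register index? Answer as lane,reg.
c=4⇒gr=4  r=0⇒th=0,odd=0
L=4*4+0=16  i=0=0

16,0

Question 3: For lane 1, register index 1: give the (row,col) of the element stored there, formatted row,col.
lane 1: gr=0 (1/4), th=1 (1%4)
i=1: r=1*2+1=3, c=gr=0

3,0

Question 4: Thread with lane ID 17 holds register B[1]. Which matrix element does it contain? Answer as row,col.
3,4

17: g=4,t=1
[1] (1*2+1,4) = (3,4)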